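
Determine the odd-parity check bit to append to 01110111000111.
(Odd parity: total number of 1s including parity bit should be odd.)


Number of 1s in data: 9
Parity bit: 0

0


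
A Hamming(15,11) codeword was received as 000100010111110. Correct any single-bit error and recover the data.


Syndrome = 2: error at position 2

Data: 00000111110 (corrected bit 2)


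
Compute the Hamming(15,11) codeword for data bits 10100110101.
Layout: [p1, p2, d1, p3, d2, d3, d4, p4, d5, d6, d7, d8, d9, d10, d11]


Parity bits: p1=0, p2=1, p3=1, p4=0

011101000110101


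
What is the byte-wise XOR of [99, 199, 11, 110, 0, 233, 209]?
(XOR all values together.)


XOR chain: 99 ^ 199 ^ 11 ^ 110 ^ 0 ^ 233 ^ 209 = 249

249


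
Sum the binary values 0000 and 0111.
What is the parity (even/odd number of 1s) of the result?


0000 = 0
0111 = 7
Sum = 7 = 111
1s count = 3

odd parity (3 ones in 111)


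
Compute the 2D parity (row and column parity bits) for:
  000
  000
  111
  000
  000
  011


Row parities: 001000
Column parities: 100

Row P: 001000, Col P: 100, Corner: 1


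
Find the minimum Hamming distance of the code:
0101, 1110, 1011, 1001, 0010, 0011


Comparing all pairs, minimum distance: 1
Can detect 0 errors, correct 0 errors

1


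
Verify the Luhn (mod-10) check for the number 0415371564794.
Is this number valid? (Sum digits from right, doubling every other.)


Luhn sum = 54
54 mod 10 = 4

Invalid (Luhn sum mod 10 = 4)


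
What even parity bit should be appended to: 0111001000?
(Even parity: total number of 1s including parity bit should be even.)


Number of 1s in data: 4
Parity bit: 0

0


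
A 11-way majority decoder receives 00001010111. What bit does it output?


Ones: 5 out of 11
Threshold: 6

0 (5/11 voted 1)


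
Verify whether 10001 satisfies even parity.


Number of 1s: 2

Yes, parity is correct (2 ones)


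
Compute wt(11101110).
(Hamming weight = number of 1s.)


Counting 1s in 11101110

6


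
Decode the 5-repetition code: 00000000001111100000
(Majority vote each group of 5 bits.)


Groups: 00000, 00000, 11111, 00000
Majority votes: 0010

0010


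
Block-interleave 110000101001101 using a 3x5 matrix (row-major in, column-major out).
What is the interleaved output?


Matrix:
  11000
  01010
  01101
Read columns: 100111001010001

100111001010001


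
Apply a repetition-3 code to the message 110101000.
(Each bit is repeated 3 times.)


Each bit -> 3 copies

111111000111000111000000000


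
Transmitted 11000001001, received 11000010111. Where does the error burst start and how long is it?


XOR: 00000011110

Burst at position 6, length 4


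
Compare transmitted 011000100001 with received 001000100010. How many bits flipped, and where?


XOR: 010000000011

3 error(s) at position(s): 1, 10, 11


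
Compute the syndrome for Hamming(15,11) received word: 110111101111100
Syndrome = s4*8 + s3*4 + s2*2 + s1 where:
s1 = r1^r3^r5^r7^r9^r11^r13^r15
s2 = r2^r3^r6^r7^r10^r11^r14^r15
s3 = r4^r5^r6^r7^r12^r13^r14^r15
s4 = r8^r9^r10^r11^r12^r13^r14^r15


s1=0, s2=1, s3=0, s4=1

Syndrome = 10 (error at position 10)


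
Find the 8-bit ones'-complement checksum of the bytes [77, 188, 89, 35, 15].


Sum = 404 mod 256 = 148
Complement = 107

107


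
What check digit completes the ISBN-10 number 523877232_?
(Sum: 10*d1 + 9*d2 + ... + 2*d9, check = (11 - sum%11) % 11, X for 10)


Weighted sum: 246
246 mod 11 = 4

Check digit: 7


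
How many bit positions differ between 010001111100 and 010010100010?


XOR: 000011011110
Count of 1s: 6

6


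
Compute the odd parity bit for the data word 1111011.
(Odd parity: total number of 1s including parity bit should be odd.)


Number of 1s in data: 6
Parity bit: 1

1


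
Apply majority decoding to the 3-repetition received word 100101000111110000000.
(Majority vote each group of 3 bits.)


Groups: 100, 101, 000, 111, 110, 000, 000
Majority votes: 0101100

0101100


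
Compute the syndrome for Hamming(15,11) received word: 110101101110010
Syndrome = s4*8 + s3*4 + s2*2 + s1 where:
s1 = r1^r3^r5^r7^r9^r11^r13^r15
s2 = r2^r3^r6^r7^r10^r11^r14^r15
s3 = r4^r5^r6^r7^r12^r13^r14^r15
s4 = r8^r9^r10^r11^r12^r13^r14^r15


s1=0, s2=0, s3=0, s4=0

Syndrome = 0 (no error)


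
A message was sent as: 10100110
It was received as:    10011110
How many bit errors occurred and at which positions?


XOR: 00111000

3 error(s) at position(s): 2, 3, 4


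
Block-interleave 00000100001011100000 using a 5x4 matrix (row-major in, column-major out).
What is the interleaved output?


Matrix:
  0000
  0100
  0010
  1110
  0000
Read columns: 00010010100011000000

00010010100011000000


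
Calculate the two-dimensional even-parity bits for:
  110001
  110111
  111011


Row parities: 111
Column parities: 111101

Row P: 111, Col P: 111101, Corner: 1


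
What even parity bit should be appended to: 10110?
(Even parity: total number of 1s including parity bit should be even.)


Number of 1s in data: 3
Parity bit: 1

1


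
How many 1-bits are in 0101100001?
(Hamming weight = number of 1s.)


Counting 1s in 0101100001

4


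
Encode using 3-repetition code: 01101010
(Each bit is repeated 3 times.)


Each bit -> 3 copies

000111111000111000111000


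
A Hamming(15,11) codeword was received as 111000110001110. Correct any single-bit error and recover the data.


Syndrome = 0: no error detected

Data: 10010001110 (no errors)


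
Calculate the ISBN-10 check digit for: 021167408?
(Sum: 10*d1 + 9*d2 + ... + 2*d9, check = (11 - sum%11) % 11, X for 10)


Weighted sum: 136
136 mod 11 = 4

Check digit: 7


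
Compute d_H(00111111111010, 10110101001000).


XOR: 10001010110010
Count of 1s: 6

6


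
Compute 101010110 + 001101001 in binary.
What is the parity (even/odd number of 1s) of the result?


101010110 = 342
001101001 = 105
Sum = 447 = 110111111
1s count = 8

even parity (8 ones in 110111111)


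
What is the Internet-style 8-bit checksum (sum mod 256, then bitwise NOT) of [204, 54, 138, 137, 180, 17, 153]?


Sum = 883 mod 256 = 115
Complement = 140

140


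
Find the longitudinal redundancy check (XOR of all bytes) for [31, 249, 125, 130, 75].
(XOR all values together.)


XOR chain: 31 ^ 249 ^ 125 ^ 130 ^ 75 = 82

82


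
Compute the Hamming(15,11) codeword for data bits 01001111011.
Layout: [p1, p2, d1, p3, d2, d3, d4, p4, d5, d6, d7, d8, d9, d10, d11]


Parity bits: p1=0, p2=0, p3=0, p4=0

000010001111011


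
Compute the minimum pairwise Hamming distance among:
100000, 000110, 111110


Comparing all pairs, minimum distance: 3
Can detect 2 errors, correct 1 errors

3


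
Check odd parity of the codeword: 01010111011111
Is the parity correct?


Number of 1s: 10

No, parity error (10 ones)


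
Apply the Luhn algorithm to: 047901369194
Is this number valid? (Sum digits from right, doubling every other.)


Luhn sum = 54
54 mod 10 = 4

Invalid (Luhn sum mod 10 = 4)


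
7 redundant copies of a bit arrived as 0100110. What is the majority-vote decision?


Ones: 3 out of 7
Threshold: 4

0 (3/7 voted 1)


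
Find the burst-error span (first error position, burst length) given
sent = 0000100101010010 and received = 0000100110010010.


XOR: 0000000011000000

Burst at position 8, length 2


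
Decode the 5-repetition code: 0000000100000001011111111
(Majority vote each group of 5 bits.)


Groups: 00000, 00100, 00000, 10111, 11111
Majority votes: 00011

00011


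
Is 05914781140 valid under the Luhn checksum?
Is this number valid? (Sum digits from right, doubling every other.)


Luhn sum = 40
40 mod 10 = 0

Valid (Luhn sum mod 10 = 0)


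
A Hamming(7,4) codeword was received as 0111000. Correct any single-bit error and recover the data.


Syndrome = 5: error at position 5

Data: 1100 (corrected bit 5)


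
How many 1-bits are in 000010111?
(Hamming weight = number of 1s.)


Counting 1s in 000010111

4


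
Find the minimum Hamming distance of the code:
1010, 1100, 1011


Comparing all pairs, minimum distance: 1
Can detect 0 errors, correct 0 errors

1


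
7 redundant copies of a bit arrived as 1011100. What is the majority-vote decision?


Ones: 4 out of 7
Threshold: 4

1 (4/7 voted 1)


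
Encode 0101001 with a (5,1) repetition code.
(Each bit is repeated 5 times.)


Each bit -> 5 copies

00000111110000011111000000000011111


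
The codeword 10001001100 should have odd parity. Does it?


Number of 1s: 4

No, parity error (4 ones)


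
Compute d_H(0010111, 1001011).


XOR: 1011100
Count of 1s: 4

4


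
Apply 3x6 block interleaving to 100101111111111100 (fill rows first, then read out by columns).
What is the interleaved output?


Matrix:
  100101
  111111
  111100
Read columns: 111011011111010110

111011011111010110


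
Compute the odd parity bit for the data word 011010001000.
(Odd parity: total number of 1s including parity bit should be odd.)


Number of 1s in data: 4
Parity bit: 1

1


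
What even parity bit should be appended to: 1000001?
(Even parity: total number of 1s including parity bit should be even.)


Number of 1s in data: 2
Parity bit: 0

0


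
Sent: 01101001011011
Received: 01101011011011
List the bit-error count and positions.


XOR: 00000010000000

1 error(s) at position(s): 6


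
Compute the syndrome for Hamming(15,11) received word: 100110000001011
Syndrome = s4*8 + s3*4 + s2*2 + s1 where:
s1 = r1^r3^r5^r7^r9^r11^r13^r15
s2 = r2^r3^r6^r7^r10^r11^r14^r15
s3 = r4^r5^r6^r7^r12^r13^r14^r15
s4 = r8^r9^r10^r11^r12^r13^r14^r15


s1=1, s2=0, s3=1, s4=1

Syndrome = 13 (error at position 13)


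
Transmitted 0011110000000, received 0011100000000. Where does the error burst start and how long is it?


XOR: 0000010000000

Burst at position 5, length 1


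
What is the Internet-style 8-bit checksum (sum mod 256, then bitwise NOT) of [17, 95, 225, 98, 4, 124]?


Sum = 563 mod 256 = 51
Complement = 204

204


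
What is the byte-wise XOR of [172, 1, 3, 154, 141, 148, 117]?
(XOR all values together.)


XOR chain: 172 ^ 1 ^ 3 ^ 154 ^ 141 ^ 148 ^ 117 = 88

88


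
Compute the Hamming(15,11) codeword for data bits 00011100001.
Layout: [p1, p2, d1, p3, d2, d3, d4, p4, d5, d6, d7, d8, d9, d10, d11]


Parity bits: p1=1, p2=1, p3=0, p4=1

110000111100001


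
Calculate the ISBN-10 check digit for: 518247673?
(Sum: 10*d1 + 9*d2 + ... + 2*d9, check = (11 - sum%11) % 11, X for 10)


Weighted sum: 247
247 mod 11 = 5

Check digit: 6


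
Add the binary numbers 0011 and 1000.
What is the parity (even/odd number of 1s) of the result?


0011 = 3
1000 = 8
Sum = 11 = 1011
1s count = 3

odd parity (3 ones in 1011)


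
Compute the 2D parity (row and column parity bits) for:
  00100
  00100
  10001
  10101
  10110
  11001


Row parities: 110111
Column parities: 01011

Row P: 110111, Col P: 01011, Corner: 1


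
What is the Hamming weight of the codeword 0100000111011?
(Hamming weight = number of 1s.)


Counting 1s in 0100000111011

6


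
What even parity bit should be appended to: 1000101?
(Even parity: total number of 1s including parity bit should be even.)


Number of 1s in data: 3
Parity bit: 1

1


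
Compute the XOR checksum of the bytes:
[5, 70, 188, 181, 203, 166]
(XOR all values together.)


XOR chain: 5 ^ 70 ^ 188 ^ 181 ^ 203 ^ 166 = 39

39


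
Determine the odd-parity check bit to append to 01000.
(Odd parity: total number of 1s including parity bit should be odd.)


Number of 1s in data: 1
Parity bit: 0

0


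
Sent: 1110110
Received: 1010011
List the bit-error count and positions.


XOR: 0100101

3 error(s) at position(s): 1, 4, 6


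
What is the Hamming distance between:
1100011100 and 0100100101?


XOR: 1000111001
Count of 1s: 5

5


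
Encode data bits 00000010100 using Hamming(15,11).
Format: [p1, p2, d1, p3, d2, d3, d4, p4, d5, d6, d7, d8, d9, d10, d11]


Parity bits: p1=0, p2=1, p3=1, p4=0

010100000010100


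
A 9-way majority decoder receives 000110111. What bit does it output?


Ones: 5 out of 9
Threshold: 5

1 (5/9 voted 1)


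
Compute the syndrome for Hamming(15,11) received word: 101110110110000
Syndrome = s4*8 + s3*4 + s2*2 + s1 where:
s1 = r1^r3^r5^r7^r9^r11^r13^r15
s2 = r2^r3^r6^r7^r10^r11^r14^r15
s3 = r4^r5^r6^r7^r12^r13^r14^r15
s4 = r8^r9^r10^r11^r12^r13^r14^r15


s1=1, s2=0, s3=1, s4=1

Syndrome = 13 (error at position 13)


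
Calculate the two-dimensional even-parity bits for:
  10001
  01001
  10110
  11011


Row parities: 0010
Column parities: 10101

Row P: 0010, Col P: 10101, Corner: 1


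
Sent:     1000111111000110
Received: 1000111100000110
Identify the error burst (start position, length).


XOR: 0000000011000000

Burst at position 8, length 2


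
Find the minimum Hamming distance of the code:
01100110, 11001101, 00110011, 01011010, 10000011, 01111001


Comparing all pairs, minimum distance: 3
Can detect 2 errors, correct 1 errors

3


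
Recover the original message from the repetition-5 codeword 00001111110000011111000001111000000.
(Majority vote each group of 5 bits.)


Groups: 00001, 11111, 00000, 11111, 00000, 11110, 00000
Majority votes: 0101010

0101010


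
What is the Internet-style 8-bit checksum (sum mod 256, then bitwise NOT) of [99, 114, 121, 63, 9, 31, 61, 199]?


Sum = 697 mod 256 = 185
Complement = 70

70


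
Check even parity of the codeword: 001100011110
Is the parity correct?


Number of 1s: 6

Yes, parity is correct (6 ones)


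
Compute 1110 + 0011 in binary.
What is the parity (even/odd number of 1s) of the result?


1110 = 14
0011 = 3
Sum = 17 = 10001
1s count = 2

even parity (2 ones in 10001)


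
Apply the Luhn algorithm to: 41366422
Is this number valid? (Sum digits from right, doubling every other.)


Luhn sum = 34
34 mod 10 = 4

Invalid (Luhn sum mod 10 = 4)


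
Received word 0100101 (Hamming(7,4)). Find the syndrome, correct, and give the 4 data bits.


Syndrome = 0: no error detected

Data: 0101 (no errors)


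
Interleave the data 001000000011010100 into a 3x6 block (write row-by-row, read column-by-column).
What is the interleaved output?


Matrix:
  001000
  000011
  010100
Read columns: 000001100001010010

000001100001010010


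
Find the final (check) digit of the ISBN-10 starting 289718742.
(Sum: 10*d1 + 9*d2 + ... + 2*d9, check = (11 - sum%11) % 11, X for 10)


Weighted sum: 303
303 mod 11 = 6

Check digit: 5


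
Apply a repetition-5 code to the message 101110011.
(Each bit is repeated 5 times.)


Each bit -> 5 copies

111110000011111111111111100000000001111111111


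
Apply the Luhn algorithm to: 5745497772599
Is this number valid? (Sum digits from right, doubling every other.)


Luhn sum = 74
74 mod 10 = 4

Invalid (Luhn sum mod 10 = 4)


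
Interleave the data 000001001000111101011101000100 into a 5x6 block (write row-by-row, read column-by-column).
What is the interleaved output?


Matrix:
  000001
  001000
  111101
  011101
  000100
Read columns: 001000011001110001110000010110

001000011001110001110000010110


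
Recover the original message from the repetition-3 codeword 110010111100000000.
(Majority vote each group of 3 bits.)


Groups: 110, 010, 111, 100, 000, 000
Majority votes: 101000

101000


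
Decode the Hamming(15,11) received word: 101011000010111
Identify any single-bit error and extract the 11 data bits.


Syndrome = 6: error at position 6

Data: 11000010111 (corrected bit 6)


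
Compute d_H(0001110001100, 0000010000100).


XOR: 0001100001000
Count of 1s: 3

3


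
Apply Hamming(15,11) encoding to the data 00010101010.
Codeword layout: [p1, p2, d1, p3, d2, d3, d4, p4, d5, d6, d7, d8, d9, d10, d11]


Parity bits: p1=1, p2=1, p3=1, p4=1

110100110101010


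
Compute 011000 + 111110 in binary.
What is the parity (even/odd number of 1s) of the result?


011000 = 24
111110 = 62
Sum = 86 = 1010110
1s count = 4

even parity (4 ones in 1010110)


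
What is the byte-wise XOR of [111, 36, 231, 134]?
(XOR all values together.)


XOR chain: 111 ^ 36 ^ 231 ^ 134 = 42

42


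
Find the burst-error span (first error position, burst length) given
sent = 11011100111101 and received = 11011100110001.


XOR: 00000000001100

Burst at position 10, length 2


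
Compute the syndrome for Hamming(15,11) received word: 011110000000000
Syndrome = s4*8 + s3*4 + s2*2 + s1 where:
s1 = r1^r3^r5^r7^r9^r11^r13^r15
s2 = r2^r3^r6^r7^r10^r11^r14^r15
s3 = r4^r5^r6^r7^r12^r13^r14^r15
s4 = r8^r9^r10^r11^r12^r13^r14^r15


s1=0, s2=0, s3=0, s4=0

Syndrome = 0 (no error)


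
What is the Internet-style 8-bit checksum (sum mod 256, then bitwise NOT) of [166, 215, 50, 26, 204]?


Sum = 661 mod 256 = 149
Complement = 106

106


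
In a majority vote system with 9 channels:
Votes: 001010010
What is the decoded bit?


Ones: 3 out of 9
Threshold: 5

0 (3/9 voted 1)


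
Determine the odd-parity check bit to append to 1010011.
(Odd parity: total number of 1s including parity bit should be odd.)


Number of 1s in data: 4
Parity bit: 1

1


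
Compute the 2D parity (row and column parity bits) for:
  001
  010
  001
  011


Row parities: 1110
Column parities: 001

Row P: 1110, Col P: 001, Corner: 1


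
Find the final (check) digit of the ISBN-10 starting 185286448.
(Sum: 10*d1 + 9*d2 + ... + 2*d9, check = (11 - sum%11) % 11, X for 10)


Weighted sum: 258
258 mod 11 = 5

Check digit: 6


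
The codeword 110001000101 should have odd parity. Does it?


Number of 1s: 5

Yes, parity is correct (5 ones)


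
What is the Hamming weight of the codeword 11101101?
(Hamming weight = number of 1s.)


Counting 1s in 11101101

6


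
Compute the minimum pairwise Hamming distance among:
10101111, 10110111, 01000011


Comparing all pairs, minimum distance: 2
Can detect 1 errors, correct 0 errors

2


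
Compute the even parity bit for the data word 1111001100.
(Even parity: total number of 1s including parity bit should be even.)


Number of 1s in data: 6
Parity bit: 0

0


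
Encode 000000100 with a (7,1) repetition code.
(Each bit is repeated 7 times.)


Each bit -> 7 copies

000000000000000000000000000000000000000000111111100000000000000


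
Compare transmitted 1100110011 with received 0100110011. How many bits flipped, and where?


XOR: 1000000000

1 error(s) at position(s): 0


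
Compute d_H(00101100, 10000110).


XOR: 10101010
Count of 1s: 4

4


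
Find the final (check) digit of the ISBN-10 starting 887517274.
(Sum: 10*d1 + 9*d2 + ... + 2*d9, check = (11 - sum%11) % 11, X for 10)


Weighted sum: 321
321 mod 11 = 2

Check digit: 9


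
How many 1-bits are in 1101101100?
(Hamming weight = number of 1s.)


Counting 1s in 1101101100

6


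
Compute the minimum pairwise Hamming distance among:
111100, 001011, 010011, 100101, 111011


Comparing all pairs, minimum distance: 2
Can detect 1 errors, correct 0 errors

2


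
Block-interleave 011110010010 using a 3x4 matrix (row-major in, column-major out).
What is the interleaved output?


Matrix:
  0111
  1001
  0010
Read columns: 010100101110

010100101110


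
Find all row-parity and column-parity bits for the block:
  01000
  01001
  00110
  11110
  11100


Row parities: 10001
Column parities: 00101

Row P: 10001, Col P: 00101, Corner: 0


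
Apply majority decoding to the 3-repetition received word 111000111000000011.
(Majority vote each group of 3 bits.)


Groups: 111, 000, 111, 000, 000, 011
Majority votes: 101001

101001


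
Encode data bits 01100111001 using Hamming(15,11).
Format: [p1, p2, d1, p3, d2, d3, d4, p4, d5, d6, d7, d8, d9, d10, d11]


Parity bits: p1=1, p2=0, p3=0, p4=0

100011000111001


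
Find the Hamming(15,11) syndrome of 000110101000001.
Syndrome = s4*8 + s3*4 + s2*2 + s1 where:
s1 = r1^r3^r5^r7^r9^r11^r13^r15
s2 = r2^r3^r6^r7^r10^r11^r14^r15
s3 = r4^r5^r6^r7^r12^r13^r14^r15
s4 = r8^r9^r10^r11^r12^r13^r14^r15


s1=0, s2=0, s3=0, s4=0

Syndrome = 0 (no error)


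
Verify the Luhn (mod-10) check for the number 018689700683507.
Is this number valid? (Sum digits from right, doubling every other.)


Luhn sum = 66
66 mod 10 = 6

Invalid (Luhn sum mod 10 = 6)


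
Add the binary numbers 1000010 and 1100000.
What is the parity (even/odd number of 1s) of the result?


1000010 = 66
1100000 = 96
Sum = 162 = 10100010
1s count = 3

odd parity (3 ones in 10100010)


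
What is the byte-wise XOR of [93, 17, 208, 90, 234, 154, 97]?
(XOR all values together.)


XOR chain: 93 ^ 17 ^ 208 ^ 90 ^ 234 ^ 154 ^ 97 = 215

215


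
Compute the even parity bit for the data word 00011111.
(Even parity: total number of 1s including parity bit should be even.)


Number of 1s in data: 5
Parity bit: 1

1


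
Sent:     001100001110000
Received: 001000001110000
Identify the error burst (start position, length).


XOR: 000100000000000

Burst at position 3, length 1


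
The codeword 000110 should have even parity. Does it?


Number of 1s: 2

Yes, parity is correct (2 ones)


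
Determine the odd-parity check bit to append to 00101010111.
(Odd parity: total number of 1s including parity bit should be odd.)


Number of 1s in data: 6
Parity bit: 1

1


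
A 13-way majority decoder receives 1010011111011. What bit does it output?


Ones: 9 out of 13
Threshold: 7

1 (9/13 voted 1)


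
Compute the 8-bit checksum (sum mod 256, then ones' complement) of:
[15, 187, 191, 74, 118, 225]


Sum = 810 mod 256 = 42
Complement = 213

213


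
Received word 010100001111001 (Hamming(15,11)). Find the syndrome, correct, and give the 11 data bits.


Syndrome = 13: error at position 13

Data: 00001111101 (corrected bit 13)


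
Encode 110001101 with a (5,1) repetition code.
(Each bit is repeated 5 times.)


Each bit -> 5 copies

111111111100000000000000011111111110000011111


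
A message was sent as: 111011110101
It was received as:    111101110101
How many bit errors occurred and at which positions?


XOR: 000110000000

2 error(s) at position(s): 3, 4


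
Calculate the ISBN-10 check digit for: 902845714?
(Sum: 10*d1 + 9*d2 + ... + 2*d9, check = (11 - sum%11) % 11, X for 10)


Weighted sum: 250
250 mod 11 = 8

Check digit: 3


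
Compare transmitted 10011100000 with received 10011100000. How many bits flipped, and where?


XOR: 00000000000

0 errors (received matches sent)


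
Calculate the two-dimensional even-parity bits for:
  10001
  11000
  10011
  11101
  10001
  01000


Row parities: 001001
Column parities: 11110

Row P: 001001, Col P: 11110, Corner: 0


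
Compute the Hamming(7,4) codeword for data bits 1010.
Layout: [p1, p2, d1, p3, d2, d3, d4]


Parity bits: p1=1, p2=0, p3=1

1011010


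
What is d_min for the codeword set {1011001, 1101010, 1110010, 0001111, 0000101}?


Comparing all pairs, minimum distance: 2
Can detect 1 errors, correct 0 errors

2


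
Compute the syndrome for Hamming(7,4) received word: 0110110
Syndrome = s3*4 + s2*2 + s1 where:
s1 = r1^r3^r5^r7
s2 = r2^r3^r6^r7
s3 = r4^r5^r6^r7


s1=0, s2=1, s3=0

Syndrome = 2 (error at position 2)


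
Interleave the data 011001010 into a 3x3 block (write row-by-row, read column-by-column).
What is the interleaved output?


Matrix:
  011
  001
  010
Read columns: 000101110

000101110


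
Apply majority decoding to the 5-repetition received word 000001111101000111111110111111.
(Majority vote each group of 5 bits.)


Groups: 00000, 11111, 01000, 11111, 11101, 11111
Majority votes: 010111

010111


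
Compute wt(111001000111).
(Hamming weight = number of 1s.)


Counting 1s in 111001000111

7


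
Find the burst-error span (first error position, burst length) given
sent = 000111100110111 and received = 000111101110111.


XOR: 000000001000000

Burst at position 8, length 1


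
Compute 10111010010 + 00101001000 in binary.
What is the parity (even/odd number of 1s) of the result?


10111010010 = 1490
00101001000 = 328
Sum = 1818 = 11100011010
1s count = 6

even parity (6 ones in 11100011010)


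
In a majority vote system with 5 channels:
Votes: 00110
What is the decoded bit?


Ones: 2 out of 5
Threshold: 3

0 (2/5 voted 1)


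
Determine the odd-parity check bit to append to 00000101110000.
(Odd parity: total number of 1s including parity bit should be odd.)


Number of 1s in data: 4
Parity bit: 1

1


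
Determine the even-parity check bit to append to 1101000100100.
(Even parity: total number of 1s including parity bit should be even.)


Number of 1s in data: 5
Parity bit: 1

1


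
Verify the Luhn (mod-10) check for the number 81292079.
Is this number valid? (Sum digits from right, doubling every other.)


Luhn sum = 39
39 mod 10 = 9

Invalid (Luhn sum mod 10 = 9)


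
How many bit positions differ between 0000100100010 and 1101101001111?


XOR: 1101001101101
Count of 1s: 8

8


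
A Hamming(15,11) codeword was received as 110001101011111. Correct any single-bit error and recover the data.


Syndrome = 0: no error detected

Data: 00111011111 (no errors)


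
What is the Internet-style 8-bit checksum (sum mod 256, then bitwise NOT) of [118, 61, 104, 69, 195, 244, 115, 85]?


Sum = 991 mod 256 = 223
Complement = 32

32


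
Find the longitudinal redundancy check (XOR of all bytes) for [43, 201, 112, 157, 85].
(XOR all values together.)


XOR chain: 43 ^ 201 ^ 112 ^ 157 ^ 85 = 90

90


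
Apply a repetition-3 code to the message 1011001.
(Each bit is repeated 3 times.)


Each bit -> 3 copies

111000111111000000111


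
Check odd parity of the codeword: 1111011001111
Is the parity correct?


Number of 1s: 10

No, parity error (10 ones)


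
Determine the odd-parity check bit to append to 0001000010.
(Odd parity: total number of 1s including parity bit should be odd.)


Number of 1s in data: 2
Parity bit: 1

1


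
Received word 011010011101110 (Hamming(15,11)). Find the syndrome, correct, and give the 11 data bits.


Syndrome = 0: no error detected

Data: 11001101110 (no errors)


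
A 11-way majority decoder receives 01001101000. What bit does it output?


Ones: 4 out of 11
Threshold: 6

0 (4/11 voted 1)


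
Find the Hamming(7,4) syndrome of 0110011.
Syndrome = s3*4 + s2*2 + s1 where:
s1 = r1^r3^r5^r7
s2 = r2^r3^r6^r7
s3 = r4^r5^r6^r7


s1=0, s2=0, s3=0

Syndrome = 0 (no error)


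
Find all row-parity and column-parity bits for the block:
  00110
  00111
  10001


Row parities: 010
Column parities: 10000

Row P: 010, Col P: 10000, Corner: 1


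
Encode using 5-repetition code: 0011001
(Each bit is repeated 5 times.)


Each bit -> 5 copies

00000000001111111111000000000011111


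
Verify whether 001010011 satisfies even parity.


Number of 1s: 4

Yes, parity is correct (4 ones)


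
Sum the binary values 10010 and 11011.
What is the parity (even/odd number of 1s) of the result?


10010 = 18
11011 = 27
Sum = 45 = 101101
1s count = 4

even parity (4 ones in 101101)


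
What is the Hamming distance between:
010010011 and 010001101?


XOR: 000011110
Count of 1s: 4

4


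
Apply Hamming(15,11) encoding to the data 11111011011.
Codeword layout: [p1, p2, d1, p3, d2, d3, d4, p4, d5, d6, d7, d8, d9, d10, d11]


Parity bits: p1=0, p2=0, p3=0, p4=1

001011111011011


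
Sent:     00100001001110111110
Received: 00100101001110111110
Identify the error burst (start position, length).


XOR: 00000100000000000000

Burst at position 5, length 1


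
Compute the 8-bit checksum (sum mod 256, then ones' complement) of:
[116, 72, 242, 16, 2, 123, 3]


Sum = 574 mod 256 = 62
Complement = 193

193


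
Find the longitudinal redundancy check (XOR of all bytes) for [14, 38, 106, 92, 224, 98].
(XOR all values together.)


XOR chain: 14 ^ 38 ^ 106 ^ 92 ^ 224 ^ 98 = 156

156


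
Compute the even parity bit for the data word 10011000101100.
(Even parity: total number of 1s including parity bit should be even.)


Number of 1s in data: 6
Parity bit: 0

0


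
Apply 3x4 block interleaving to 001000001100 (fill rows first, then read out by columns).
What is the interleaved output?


Matrix:
  0010
  0000
  1100
Read columns: 001001100000

001001100000


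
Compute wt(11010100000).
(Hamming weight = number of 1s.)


Counting 1s in 11010100000

4


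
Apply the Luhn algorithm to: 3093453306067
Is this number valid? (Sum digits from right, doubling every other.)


Luhn sum = 45
45 mod 10 = 5

Invalid (Luhn sum mod 10 = 5)


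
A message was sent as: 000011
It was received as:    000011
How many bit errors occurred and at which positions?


XOR: 000000

0 errors (received matches sent)


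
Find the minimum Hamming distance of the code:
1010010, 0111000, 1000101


Comparing all pairs, minimum distance: 4
Can detect 3 errors, correct 1 errors

4


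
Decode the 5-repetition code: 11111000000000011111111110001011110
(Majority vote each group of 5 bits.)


Groups: 11111, 00000, 00000, 11111, 11111, 00010, 11110
Majority votes: 1001101

1001101


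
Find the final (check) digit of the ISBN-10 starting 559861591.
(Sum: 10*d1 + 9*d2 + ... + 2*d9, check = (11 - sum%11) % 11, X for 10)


Weighted sum: 313
313 mod 11 = 5

Check digit: 6


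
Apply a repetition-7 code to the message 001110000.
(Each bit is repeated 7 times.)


Each bit -> 7 copies

000000000000001111111111111111111110000000000000000000000000000


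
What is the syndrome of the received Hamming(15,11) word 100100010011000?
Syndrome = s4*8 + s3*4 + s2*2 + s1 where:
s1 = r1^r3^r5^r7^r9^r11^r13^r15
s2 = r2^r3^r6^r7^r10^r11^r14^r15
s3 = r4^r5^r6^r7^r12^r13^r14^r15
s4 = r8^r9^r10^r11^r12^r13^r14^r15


s1=0, s2=1, s3=0, s4=1

Syndrome = 10 (error at position 10)


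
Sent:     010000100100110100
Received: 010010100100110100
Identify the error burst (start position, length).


XOR: 000010000000000000

Burst at position 4, length 1


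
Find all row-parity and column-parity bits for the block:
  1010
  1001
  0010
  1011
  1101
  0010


Row parities: 001111
Column parities: 0101

Row P: 001111, Col P: 0101, Corner: 0


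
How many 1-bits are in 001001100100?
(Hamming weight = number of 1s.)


Counting 1s in 001001100100

4


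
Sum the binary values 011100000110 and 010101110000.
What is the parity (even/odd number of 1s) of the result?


011100000110 = 1798
010101110000 = 1392
Sum = 3190 = 110001110110
1s count = 7

odd parity (7 ones in 110001110110)


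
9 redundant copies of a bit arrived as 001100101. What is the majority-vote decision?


Ones: 4 out of 9
Threshold: 5

0 (4/9 voted 1)


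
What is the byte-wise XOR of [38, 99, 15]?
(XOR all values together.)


XOR chain: 38 ^ 99 ^ 15 = 74

74


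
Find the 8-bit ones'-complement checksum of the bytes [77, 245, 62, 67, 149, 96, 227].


Sum = 923 mod 256 = 155
Complement = 100

100


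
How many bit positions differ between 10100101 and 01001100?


XOR: 11101001
Count of 1s: 5

5


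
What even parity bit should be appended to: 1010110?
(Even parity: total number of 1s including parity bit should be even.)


Number of 1s in data: 4
Parity bit: 0

0


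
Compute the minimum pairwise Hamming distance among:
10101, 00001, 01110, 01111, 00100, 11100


Comparing all pairs, minimum distance: 1
Can detect 0 errors, correct 0 errors

1


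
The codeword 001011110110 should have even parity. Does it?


Number of 1s: 7

No, parity error (7 ones)


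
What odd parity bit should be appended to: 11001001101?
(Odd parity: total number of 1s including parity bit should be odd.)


Number of 1s in data: 6
Parity bit: 1

1


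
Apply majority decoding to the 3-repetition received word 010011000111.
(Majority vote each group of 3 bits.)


Groups: 010, 011, 000, 111
Majority votes: 0101

0101


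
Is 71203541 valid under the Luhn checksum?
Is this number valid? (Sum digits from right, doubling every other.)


Luhn sum = 30
30 mod 10 = 0

Valid (Luhn sum mod 10 = 0)


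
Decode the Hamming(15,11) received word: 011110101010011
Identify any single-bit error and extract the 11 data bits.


Syndrome = 4: error at position 4

Data: 11011010011 (corrected bit 4)


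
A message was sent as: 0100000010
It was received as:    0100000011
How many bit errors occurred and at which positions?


XOR: 0000000001

1 error(s) at position(s): 9


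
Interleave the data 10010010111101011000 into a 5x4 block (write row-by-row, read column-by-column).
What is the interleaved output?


Matrix:
  1001
  0010
  1111
  0101
  1000
Read columns: 10101001100110010110

10101001100110010110


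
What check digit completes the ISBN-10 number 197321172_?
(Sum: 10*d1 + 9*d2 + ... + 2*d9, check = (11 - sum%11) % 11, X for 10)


Weighted sum: 214
214 mod 11 = 5

Check digit: 6


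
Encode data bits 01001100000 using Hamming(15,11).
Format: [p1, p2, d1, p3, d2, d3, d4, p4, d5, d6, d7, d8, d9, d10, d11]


Parity bits: p1=0, p2=1, p3=1, p4=0

010110001100000


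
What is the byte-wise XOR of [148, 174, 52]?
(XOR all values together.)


XOR chain: 148 ^ 174 ^ 52 = 14

14


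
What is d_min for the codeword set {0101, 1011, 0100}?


Comparing all pairs, minimum distance: 1
Can detect 0 errors, correct 0 errors

1


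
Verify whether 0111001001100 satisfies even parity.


Number of 1s: 6

Yes, parity is correct (6 ones)


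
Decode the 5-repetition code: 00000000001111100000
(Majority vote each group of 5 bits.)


Groups: 00000, 00000, 11111, 00000
Majority votes: 0010

0010


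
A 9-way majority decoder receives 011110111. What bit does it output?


Ones: 7 out of 9
Threshold: 5

1 (7/9 voted 1)


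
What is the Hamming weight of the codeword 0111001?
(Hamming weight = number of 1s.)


Counting 1s in 0111001

4


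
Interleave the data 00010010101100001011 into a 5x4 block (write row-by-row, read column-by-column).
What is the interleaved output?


Matrix:
  0001
  0010
  1011
  0000
  1011
Read columns: 00101000000110110101

00101000000110110101


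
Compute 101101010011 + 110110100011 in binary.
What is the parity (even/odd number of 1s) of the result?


101101010011 = 2899
110110100011 = 3491
Sum = 6390 = 1100011110110
1s count = 8

even parity (8 ones in 1100011110110)


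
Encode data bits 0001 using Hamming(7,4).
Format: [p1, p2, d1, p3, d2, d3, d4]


Parity bits: p1=1, p2=1, p3=1

1101001


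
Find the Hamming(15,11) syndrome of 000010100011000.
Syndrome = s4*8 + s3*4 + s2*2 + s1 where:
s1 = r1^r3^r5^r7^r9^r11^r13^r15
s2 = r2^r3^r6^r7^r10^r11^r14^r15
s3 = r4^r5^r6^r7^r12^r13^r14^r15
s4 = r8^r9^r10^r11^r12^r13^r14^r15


s1=1, s2=0, s3=1, s4=0

Syndrome = 5 (error at position 5)


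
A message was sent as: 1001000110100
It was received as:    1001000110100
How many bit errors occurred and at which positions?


XOR: 0000000000000

0 errors (received matches sent)


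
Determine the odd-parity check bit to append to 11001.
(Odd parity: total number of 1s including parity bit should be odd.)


Number of 1s in data: 3
Parity bit: 0

0


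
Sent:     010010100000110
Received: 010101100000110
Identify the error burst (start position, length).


XOR: 000111000000000

Burst at position 3, length 3


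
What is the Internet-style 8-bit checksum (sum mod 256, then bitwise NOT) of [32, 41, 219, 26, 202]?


Sum = 520 mod 256 = 8
Complement = 247

247


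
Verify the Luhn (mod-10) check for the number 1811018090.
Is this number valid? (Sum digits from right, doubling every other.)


Luhn sum = 30
30 mod 10 = 0

Valid (Luhn sum mod 10 = 0)


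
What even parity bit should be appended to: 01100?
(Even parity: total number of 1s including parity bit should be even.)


Number of 1s in data: 2
Parity bit: 0

0


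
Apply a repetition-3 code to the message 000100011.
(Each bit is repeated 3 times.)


Each bit -> 3 copies

000000000111000000000111111


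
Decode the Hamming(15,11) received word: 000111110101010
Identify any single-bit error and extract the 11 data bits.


Syndrome = 0: no error detected

Data: 01110101010 (no errors)


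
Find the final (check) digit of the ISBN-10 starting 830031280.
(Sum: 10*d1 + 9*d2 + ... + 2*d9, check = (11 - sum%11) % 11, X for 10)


Weighted sum: 162
162 mod 11 = 8

Check digit: 3


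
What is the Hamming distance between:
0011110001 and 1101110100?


XOR: 1110000101
Count of 1s: 5

5


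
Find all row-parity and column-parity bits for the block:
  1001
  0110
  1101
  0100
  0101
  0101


Row parities: 001100
Column parities: 0110

Row P: 001100, Col P: 0110, Corner: 0


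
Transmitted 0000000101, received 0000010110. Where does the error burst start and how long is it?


XOR: 0000010011

Burst at position 5, length 5


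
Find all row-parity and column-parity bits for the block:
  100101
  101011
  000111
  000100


Row parities: 1011
Column parities: 001101

Row P: 1011, Col P: 001101, Corner: 1


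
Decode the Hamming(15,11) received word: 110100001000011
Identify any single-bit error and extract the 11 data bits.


Syndrome = 15: error at position 15

Data: 00001000010 (corrected bit 15)


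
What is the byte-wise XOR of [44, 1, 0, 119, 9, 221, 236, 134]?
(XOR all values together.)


XOR chain: 44 ^ 1 ^ 0 ^ 119 ^ 9 ^ 221 ^ 236 ^ 134 = 228

228


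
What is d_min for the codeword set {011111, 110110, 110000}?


Comparing all pairs, minimum distance: 2
Can detect 1 errors, correct 0 errors

2


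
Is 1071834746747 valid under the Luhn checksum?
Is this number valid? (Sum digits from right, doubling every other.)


Luhn sum = 62
62 mod 10 = 2

Invalid (Luhn sum mod 10 = 2)


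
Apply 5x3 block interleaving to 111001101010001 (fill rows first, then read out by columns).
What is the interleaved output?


Matrix:
  111
  001
  101
  010
  001
Read columns: 101001001011101

101001001011101


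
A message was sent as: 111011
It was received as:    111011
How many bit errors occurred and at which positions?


XOR: 000000

0 errors (received matches sent)


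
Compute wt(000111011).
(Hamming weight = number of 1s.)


Counting 1s in 000111011

5


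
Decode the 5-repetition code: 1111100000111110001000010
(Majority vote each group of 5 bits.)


Groups: 11111, 00000, 11111, 00010, 00010
Majority votes: 10100

10100


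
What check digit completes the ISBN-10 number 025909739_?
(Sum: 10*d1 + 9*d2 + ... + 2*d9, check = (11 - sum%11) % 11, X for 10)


Weighted sum: 221
221 mod 11 = 1

Check digit: X


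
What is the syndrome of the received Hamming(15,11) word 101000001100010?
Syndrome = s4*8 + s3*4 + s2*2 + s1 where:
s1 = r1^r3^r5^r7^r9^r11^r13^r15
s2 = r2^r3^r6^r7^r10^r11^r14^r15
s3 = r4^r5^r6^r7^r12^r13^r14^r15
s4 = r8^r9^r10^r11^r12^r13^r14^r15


s1=1, s2=1, s3=1, s4=1

Syndrome = 15 (error at position 15)


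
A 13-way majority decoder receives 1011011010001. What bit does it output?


Ones: 7 out of 13
Threshold: 7

1 (7/13 voted 1)


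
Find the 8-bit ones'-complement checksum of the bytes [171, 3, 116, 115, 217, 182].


Sum = 804 mod 256 = 36
Complement = 219

219


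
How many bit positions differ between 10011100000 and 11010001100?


XOR: 01001101100
Count of 1s: 5

5
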